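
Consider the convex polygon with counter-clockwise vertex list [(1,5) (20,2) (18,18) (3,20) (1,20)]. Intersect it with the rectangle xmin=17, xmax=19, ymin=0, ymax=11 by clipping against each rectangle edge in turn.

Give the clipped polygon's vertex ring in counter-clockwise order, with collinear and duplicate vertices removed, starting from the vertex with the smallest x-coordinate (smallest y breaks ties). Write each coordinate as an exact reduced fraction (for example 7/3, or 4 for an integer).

1. After x ≥ 17: [(17,47/19) (20,2) (18,18) (17,272/15)]
2. After x ≤ 19: [(17,47/19) (19,41/19) (19,10) (18,18) (17,272/15)]
3. After y ≥ 0: [(17,47/19) (19,41/19) (19,10) (18,18) (17,272/15)]
4. After y ≤ 11: [(17,11) (17,47/19) (19,41/19) (19,10) (151/8,11)]
5. Canonical ring: [(17,47/19) (19,41/19) (19,10) (151/8,11) (17,11)]

Clipped polygon: [(17,47/19) (19,41/19) (19,10) (151/8,11) (17,11)]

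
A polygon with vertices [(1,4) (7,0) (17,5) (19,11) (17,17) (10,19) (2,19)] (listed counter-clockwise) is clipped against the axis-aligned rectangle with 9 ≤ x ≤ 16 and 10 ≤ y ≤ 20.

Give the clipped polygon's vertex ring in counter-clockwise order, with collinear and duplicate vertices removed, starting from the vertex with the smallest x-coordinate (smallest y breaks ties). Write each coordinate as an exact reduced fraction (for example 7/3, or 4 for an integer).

1. After x ≥ 9: [(9,1) (17,5) (19,11) (17,17) (10,19) (9,19)]
2. After x ≤ 16: [(9,1) (16,9/2) (16,121/7) (10,19) (9,19)]
3. After y ≥ 10: [(9,10) (16,10) (16,121/7) (10,19) (9,19)]
4. After y ≤ 20: [(9,10) (16,10) (16,121/7) (10,19) (9,19)]
5. Canonical ring: [(9,10) (16,10) (16,121/7) (10,19) (9,19)]

Clipped polygon: [(9,10) (16,10) (16,121/7) (10,19) (9,19)]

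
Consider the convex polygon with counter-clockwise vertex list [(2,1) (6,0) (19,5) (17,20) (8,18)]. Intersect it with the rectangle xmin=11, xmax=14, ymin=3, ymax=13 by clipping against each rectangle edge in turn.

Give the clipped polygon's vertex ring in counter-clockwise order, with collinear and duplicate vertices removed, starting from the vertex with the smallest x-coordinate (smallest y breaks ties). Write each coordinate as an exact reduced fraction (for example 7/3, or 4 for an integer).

Clipped polygon: [(11,3) (69/5,3) (14,40/13) (14,13) (11,13)]

1. After x ≥ 11: [(11,25/13) (19,5) (17,20) (11,56/3)]
2. After x ≤ 14: [(11,25/13) (14,40/13) (14,58/3) (11,56/3)]
3. After y ≥ 3: [(11,3) (69/5,3) (14,40/13) (14,58/3) (11,56/3)]
4. After y ≤ 13: [(11,13) (11,3) (69/5,3) (14,40/13) (14,13)]
5. Canonical ring: [(11,3) (69/5,3) (14,40/13) (14,13) (11,13)]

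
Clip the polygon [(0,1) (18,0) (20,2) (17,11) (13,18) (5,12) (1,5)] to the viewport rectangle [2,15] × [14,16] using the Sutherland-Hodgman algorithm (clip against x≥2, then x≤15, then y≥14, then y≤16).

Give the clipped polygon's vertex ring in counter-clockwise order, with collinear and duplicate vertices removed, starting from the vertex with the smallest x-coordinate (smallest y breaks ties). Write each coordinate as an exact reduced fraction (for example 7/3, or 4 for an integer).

1. After x ≥ 2: [(2,8/9) (18,0) (20,2) (17,11) (13,18) (5,12) (2,27/4)]
2. After x ≤ 15: [(2,8/9) (15,1/6) (15,29/2) (13,18) (5,12) (2,27/4)]
3. After y ≥ 14: [(15,14) (15,29/2) (13,18) (23/3,14)]
4. After y ≤ 16: [(15,14) (15,29/2) (99/7,16) (31/3,16) (23/3,14)]
5. Canonical ring: [(23/3,14) (15,14) (15,29/2) (99/7,16) (31/3,16)]

Clipped polygon: [(23/3,14) (15,14) (15,29/2) (99/7,16) (31/3,16)]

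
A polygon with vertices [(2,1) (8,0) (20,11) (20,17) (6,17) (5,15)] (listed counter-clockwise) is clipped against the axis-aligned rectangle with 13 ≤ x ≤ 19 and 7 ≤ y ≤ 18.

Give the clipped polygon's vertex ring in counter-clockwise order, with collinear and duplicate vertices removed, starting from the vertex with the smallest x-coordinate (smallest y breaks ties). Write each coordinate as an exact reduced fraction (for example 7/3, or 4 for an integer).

Clipped polygon: [(13,7) (172/11,7) (19,121/12) (19,17) (13,17)]

1. After x ≥ 13: [(13,55/12) (20,11) (20,17) (13,17)]
2. After x ≤ 19: [(13,55/12) (19,121/12) (19,17) (13,17)]
3. After y ≥ 7: [(13,7) (172/11,7) (19,121/12) (19,17) (13,17)]
4. After y ≤ 18: [(13,7) (172/11,7) (19,121/12) (19,17) (13,17)]
5. Canonical ring: [(13,7) (172/11,7) (19,121/12) (19,17) (13,17)]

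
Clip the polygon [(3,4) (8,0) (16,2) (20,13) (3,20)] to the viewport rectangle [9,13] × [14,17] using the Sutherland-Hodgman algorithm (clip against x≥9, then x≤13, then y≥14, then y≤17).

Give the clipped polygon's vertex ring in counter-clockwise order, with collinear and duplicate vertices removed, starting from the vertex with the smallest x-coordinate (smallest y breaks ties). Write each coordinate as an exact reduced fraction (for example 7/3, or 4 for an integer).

Clipped polygon: [(9,14) (13,14) (13,270/17) (72/7,17) (9,17)]

1. After x ≥ 9: [(9,1/4) (16,2) (20,13) (9,298/17)]
2. After x ≤ 13: [(9,1/4) (13,5/4) (13,270/17) (9,298/17)]
3. After y ≥ 14: [(9,14) (13,14) (13,270/17) (9,298/17)]
4. After y ≤ 17: [(9,17) (9,14) (13,14) (13,270/17) (72/7,17)]
5. Canonical ring: [(9,14) (13,14) (13,270/17) (72/7,17) (9,17)]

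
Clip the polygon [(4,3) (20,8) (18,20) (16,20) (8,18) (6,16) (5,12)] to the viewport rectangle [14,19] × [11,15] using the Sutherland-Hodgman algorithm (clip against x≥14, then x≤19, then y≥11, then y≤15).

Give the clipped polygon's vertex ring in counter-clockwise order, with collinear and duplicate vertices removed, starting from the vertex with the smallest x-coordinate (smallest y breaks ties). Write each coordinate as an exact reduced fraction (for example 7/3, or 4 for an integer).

Clipped polygon: [(14,11) (19,11) (19,14) (113/6,15) (14,15)]

1. After x ≥ 14: [(14,49/8) (20,8) (18,20) (16,20) (14,39/2)]
2. After x ≤ 19: [(14,49/8) (19,123/16) (19,14) (18,20) (16,20) (14,39/2)]
3. After y ≥ 11: [(14,11) (19,11) (19,14) (18,20) (16,20) (14,39/2)]
4. After y ≤ 15: [(14,15) (14,11) (19,11) (19,14) (113/6,15)]
5. Canonical ring: [(14,11) (19,11) (19,14) (113/6,15) (14,15)]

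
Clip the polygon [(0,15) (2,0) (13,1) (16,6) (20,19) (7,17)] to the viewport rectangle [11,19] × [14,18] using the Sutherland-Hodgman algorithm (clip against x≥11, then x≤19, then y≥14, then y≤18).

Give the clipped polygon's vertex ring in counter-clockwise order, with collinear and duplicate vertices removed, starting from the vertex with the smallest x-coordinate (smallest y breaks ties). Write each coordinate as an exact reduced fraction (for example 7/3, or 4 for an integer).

Clipped polygon: [(11,14) (240/13,14) (19,63/4) (19,18) (27/2,18) (11,229/13)]

1. After x ≥ 11: [(11,9/11) (13,1) (16,6) (20,19) (11,229/13)]
2. After x ≤ 19: [(11,9/11) (13,1) (16,6) (19,63/4) (19,245/13) (11,229/13)]
3. After y ≥ 14: [(11,14) (240/13,14) (19,63/4) (19,245/13) (11,229/13)]
4. After y ≤ 18: [(11,14) (240/13,14) (19,63/4) (19,18) (27/2,18) (11,229/13)]
5. Canonical ring: [(11,14) (240/13,14) (19,63/4) (19,18) (27/2,18) (11,229/13)]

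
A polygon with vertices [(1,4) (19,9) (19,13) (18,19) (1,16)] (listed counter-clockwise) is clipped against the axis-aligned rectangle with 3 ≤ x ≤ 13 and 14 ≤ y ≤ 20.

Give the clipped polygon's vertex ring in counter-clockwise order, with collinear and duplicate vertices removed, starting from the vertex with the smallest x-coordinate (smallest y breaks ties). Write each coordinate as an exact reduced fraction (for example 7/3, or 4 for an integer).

1. After x ≥ 3: [(3,41/9) (19,9) (19,13) (18,19) (3,278/17)]
2. After x ≤ 13: [(3,41/9) (13,22/3) (13,308/17) (3,278/17)]
3. After y ≥ 14: [(3,14) (13,14) (13,308/17) (3,278/17)]
4. After y ≤ 20: [(3,14) (13,14) (13,308/17) (3,278/17)]
5. Canonical ring: [(3,14) (13,14) (13,308/17) (3,278/17)]

Clipped polygon: [(3,14) (13,14) (13,308/17) (3,278/17)]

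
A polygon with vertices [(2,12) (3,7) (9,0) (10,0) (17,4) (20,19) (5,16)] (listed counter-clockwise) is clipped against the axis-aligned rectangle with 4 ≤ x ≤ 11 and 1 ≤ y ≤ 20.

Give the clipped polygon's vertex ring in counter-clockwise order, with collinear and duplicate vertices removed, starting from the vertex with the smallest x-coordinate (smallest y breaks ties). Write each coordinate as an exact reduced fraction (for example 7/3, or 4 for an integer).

Clipped polygon: [(4,35/6) (57/7,1) (11,1) (11,86/5) (5,16) (4,44/3)]

1. After x ≥ 4: [(4,44/3) (4,35/6) (9,0) (10,0) (17,4) (20,19) (5,16)]
2. After x ≤ 11: [(4,44/3) (4,35/6) (9,0) (10,0) (11,4/7) (11,86/5) (5,16)]
3. After y ≥ 1: [(4,44/3) (4,35/6) (57/7,1) (11,1) (11,86/5) (5,16)]
4. After y ≤ 20: [(4,44/3) (4,35/6) (57/7,1) (11,1) (11,86/5) (5,16)]
5. Canonical ring: [(4,35/6) (57/7,1) (11,1) (11,86/5) (5,16) (4,44/3)]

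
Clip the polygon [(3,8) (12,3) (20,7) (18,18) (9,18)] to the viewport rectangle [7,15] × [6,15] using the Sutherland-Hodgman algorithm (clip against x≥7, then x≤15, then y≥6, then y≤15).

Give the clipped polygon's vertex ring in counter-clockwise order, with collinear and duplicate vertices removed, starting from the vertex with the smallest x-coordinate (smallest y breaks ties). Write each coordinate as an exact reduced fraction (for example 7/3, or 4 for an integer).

Clipped polygon: [(7,6) (15,6) (15,15) (36/5,15) (7,44/3)]

1. After x ≥ 7: [(7,44/3) (7,52/9) (12,3) (20,7) (18,18) (9,18)]
2. After x ≤ 15: [(7,44/3) (7,52/9) (12,3) (15,9/2) (15,18) (9,18)]
3. After y ≥ 6: [(7,44/3) (7,6) (15,6) (15,18) (9,18)]
4. After y ≤ 15: [(36/5,15) (7,44/3) (7,6) (15,6) (15,15)]
5. Canonical ring: [(7,6) (15,6) (15,15) (36/5,15) (7,44/3)]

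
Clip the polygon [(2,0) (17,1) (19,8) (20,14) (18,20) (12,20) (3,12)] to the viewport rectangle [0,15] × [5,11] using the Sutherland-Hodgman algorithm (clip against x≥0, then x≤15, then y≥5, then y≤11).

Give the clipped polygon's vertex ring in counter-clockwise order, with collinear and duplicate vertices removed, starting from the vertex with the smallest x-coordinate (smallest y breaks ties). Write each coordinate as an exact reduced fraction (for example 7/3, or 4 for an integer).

Clipped polygon: [(29/12,5) (15,5) (15,11) (35/12,11)]

1. After x ≥ 0: [(2,0) (17,1) (19,8) (20,14) (18,20) (12,20) (3,12)]
2. After x ≤ 15: [(2,0) (15,13/15) (15,20) (12,20) (3,12)]
3. After y ≥ 5: [(29/12,5) (15,5) (15,20) (12,20) (3,12)]
4. After y ≤ 11: [(35/12,11) (29/12,5) (15,5) (15,11)]
5. Canonical ring: [(29/12,5) (15,5) (15,11) (35/12,11)]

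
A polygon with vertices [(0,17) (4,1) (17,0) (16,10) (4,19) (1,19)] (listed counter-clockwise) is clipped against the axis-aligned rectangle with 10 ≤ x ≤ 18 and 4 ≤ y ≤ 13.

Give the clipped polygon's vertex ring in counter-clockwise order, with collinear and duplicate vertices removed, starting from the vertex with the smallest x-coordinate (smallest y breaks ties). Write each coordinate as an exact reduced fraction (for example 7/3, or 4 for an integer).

Clipped polygon: [(10,4) (83/5,4) (16,10) (12,13) (10,13)]

1. After x ≥ 10: [(10,7/13) (17,0) (16,10) (10,29/2)]
2. After x ≤ 18: [(10,7/13) (17,0) (16,10) (10,29/2)]
3. After y ≥ 4: [(10,4) (83/5,4) (16,10) (10,29/2)]
4. After y ≤ 13: [(10,13) (10,4) (83/5,4) (16,10) (12,13)]
5. Canonical ring: [(10,4) (83/5,4) (16,10) (12,13) (10,13)]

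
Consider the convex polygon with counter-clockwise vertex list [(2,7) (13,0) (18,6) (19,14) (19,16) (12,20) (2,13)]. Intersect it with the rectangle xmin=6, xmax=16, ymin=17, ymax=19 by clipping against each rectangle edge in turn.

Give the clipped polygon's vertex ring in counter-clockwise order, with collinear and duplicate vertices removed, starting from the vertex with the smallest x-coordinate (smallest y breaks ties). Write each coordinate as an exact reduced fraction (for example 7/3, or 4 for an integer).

1. After x ≥ 6: [(6,49/11) (13,0) (18,6) (19,14) (19,16) (12,20) (6,79/5)]
2. After x ≤ 16: [(6,49/11) (13,0) (16,18/5) (16,124/7) (12,20) (6,79/5)]
3. After y ≥ 17: [(16,17) (16,124/7) (12,20) (54/7,17)]
4. After y ≤ 19: [(16,17) (16,124/7) (55/4,19) (74/7,19) (54/7,17)]
5. Canonical ring: [(54/7,17) (16,17) (16,124/7) (55/4,19) (74/7,19)]

Clipped polygon: [(54/7,17) (16,17) (16,124/7) (55/4,19) (74/7,19)]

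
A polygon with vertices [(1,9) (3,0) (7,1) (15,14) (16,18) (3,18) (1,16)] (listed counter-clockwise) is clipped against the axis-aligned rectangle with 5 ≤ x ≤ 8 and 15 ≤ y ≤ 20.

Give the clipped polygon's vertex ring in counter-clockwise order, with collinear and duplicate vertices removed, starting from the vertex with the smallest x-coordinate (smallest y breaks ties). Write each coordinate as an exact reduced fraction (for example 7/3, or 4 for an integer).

1. After x ≥ 5: [(5,1/2) (7,1) (15,14) (16,18) (5,18)]
2. After x ≤ 8: [(5,1/2) (7,1) (8,21/8) (8,18) (5,18)]
3. After y ≥ 15: [(5,15) (8,15) (8,18) (5,18)]
4. After y ≤ 20: [(5,15) (8,15) (8,18) (5,18)]
5. Canonical ring: [(5,15) (8,15) (8,18) (5,18)]

Clipped polygon: [(5,15) (8,15) (8,18) (5,18)]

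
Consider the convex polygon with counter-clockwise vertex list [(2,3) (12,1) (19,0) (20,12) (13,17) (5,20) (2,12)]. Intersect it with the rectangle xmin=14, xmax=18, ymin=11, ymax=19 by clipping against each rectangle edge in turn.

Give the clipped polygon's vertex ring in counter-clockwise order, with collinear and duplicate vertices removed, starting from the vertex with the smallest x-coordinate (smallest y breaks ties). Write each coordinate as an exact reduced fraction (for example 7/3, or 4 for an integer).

1. After x ≥ 14: [(14,5/7) (19,0) (20,12) (14,114/7)]
2. After x ≤ 18: [(14,5/7) (18,1/7) (18,94/7) (14,114/7)]
3. After y ≥ 11: [(14,11) (18,11) (18,94/7) (14,114/7)]
4. After y ≤ 19: [(14,11) (18,11) (18,94/7) (14,114/7)]
5. Canonical ring: [(14,11) (18,11) (18,94/7) (14,114/7)]

Clipped polygon: [(14,11) (18,11) (18,94/7) (14,114/7)]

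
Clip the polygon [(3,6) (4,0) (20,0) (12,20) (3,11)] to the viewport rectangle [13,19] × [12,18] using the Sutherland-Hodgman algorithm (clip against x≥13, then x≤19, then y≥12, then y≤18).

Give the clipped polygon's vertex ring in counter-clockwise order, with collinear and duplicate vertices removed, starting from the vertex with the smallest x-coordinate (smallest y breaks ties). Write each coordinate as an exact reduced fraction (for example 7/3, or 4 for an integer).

Clipped polygon: [(13,12) (76/5,12) (13,35/2)]

1. After x ≥ 13: [(13,0) (20,0) (13,35/2)]
2. After x ≤ 19: [(13,0) (19,0) (19,5/2) (13,35/2)]
3. After y ≥ 12: [(13,12) (76/5,12) (13,35/2)]
4. After y ≤ 18: [(13,12) (76/5,12) (13,35/2)]
5. Canonical ring: [(13,12) (76/5,12) (13,35/2)]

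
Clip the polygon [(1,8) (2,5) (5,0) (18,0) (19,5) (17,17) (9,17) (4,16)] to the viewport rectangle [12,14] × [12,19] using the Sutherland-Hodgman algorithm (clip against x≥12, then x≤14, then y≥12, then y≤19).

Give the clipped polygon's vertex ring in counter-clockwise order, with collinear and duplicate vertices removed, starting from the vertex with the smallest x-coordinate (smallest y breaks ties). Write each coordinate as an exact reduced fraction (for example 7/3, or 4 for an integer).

Clipped polygon: [(12,12) (14,12) (14,17) (12,17)]

1. After x ≥ 12: [(12,0) (18,0) (19,5) (17,17) (12,17)]
2. After x ≤ 14: [(12,0) (14,0) (14,17) (12,17)]
3. After y ≥ 12: [(12,12) (14,12) (14,17) (12,17)]
4. After y ≤ 19: [(12,12) (14,12) (14,17) (12,17)]
5. Canonical ring: [(12,12) (14,12) (14,17) (12,17)]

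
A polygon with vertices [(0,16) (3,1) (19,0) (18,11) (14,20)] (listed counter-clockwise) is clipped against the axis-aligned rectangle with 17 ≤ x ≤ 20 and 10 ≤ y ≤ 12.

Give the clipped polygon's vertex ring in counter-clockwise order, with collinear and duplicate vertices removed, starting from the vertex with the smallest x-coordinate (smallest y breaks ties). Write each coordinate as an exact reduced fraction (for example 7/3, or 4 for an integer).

1. After x ≥ 17: [(17,1/8) (19,0) (18,11) (17,53/4)]
2. After x ≤ 20: [(17,1/8) (19,0) (18,11) (17,53/4)]
3. After y ≥ 10: [(17,10) (199/11,10) (18,11) (17,53/4)]
4. After y ≤ 12: [(17,12) (17,10) (199/11,10) (18,11) (158/9,12)]
5. Canonical ring: [(17,10) (199/11,10) (18,11) (158/9,12) (17,12)]

Clipped polygon: [(17,10) (199/11,10) (18,11) (158/9,12) (17,12)]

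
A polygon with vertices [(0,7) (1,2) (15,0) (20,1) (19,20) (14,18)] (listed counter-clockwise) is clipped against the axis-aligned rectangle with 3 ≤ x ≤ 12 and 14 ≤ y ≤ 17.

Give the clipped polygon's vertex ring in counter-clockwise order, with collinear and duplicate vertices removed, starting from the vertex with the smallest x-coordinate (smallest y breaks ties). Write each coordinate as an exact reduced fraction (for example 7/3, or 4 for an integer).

1. After x ≥ 3: [(3,131/14) (3,12/7) (15,0) (20,1) (19,20) (14,18)]
2. After x ≤ 12: [(12,115/7) (3,131/14) (3,12/7) (12,3/7)]
3. After y ≥ 14: [(12,14) (12,115/7) (98/11,14)]
4. After y ≤ 17: [(12,14) (12,115/7) (98/11,14)]
5. Canonical ring: [(98/11,14) (12,14) (12,115/7)]

Clipped polygon: [(98/11,14) (12,14) (12,115/7)]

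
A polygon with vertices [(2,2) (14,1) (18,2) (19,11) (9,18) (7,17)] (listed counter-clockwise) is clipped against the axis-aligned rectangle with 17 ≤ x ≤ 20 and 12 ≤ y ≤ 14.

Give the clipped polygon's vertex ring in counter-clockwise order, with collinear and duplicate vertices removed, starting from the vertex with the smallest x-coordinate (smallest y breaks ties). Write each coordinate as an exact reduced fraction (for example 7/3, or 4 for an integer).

Clipped polygon: [(17,12) (123/7,12) (17,62/5)]

1. After x ≥ 17: [(17,7/4) (18,2) (19,11) (17,62/5)]
2. After x ≤ 20: [(17,7/4) (18,2) (19,11) (17,62/5)]
3. After y ≥ 12: [(17,12) (123/7,12) (17,62/5)]
4. After y ≤ 14: [(17,12) (123/7,12) (17,62/5)]
5. Canonical ring: [(17,12) (123/7,12) (17,62/5)]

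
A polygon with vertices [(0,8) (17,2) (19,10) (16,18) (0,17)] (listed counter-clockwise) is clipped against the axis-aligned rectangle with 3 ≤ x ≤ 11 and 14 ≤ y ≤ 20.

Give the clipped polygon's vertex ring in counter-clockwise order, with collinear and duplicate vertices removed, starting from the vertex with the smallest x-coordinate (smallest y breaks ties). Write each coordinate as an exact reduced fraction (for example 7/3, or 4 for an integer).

Clipped polygon: [(3,14) (11,14) (11,283/16) (3,275/16)]

1. After x ≥ 3: [(3,118/17) (17,2) (19,10) (16,18) (3,275/16)]
2. After x ≤ 11: [(3,118/17) (11,70/17) (11,283/16) (3,275/16)]
3. After y ≥ 14: [(3,14) (11,14) (11,283/16) (3,275/16)]
4. After y ≤ 20: [(3,14) (11,14) (11,283/16) (3,275/16)]
5. Canonical ring: [(3,14) (11,14) (11,283/16) (3,275/16)]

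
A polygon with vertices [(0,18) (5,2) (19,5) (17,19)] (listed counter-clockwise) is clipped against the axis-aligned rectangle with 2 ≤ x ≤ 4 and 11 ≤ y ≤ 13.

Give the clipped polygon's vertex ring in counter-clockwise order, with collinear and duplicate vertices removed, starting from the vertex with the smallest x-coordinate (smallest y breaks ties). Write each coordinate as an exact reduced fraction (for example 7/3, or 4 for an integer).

Clipped polygon: [(2,58/5) (35/16,11) (4,11) (4,13) (2,13)]

1. After x ≥ 2: [(2,308/17) (2,58/5) (5,2) (19,5) (17,19)]
2. After x ≤ 4: [(4,310/17) (2,308/17) (2,58/5) (4,26/5)]
3. After y ≥ 11: [(4,11) (4,310/17) (2,308/17) (2,58/5) (35/16,11)]
4. After y ≤ 13: [(4,11) (4,13) (2,13) (2,58/5) (35/16,11)]
5. Canonical ring: [(2,58/5) (35/16,11) (4,11) (4,13) (2,13)]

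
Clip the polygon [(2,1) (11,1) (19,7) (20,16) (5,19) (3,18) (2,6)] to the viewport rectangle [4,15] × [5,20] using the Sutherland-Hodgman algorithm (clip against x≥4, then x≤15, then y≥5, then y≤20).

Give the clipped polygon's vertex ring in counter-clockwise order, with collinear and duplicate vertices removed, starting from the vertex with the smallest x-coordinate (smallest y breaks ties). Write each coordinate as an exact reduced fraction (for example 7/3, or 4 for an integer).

Clipped polygon: [(4,5) (15,5) (15,17) (5,19) (4,37/2)]

1. After x ≥ 4: [(4,1) (11,1) (19,7) (20,16) (5,19) (4,37/2)]
2. After x ≤ 15: [(4,1) (11,1) (15,4) (15,17) (5,19) (4,37/2)]
3. After y ≥ 5: [(4,5) (15,5) (15,17) (5,19) (4,37/2)]
4. After y ≤ 20: [(4,5) (15,5) (15,17) (5,19) (4,37/2)]
5. Canonical ring: [(4,5) (15,5) (15,17) (5,19) (4,37/2)]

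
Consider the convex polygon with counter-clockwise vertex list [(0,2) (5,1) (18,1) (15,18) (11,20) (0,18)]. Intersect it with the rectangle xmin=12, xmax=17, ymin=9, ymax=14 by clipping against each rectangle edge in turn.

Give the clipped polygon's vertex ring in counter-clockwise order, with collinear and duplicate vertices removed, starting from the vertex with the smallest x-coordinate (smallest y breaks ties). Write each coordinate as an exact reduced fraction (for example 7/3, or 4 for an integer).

1. After x ≥ 12: [(12,1) (18,1) (15,18) (12,39/2)]
2. After x ≤ 17: [(12,1) (17,1) (17,20/3) (15,18) (12,39/2)]
3. After y ≥ 9: [(12,9) (282/17,9) (15,18) (12,39/2)]
4. After y ≤ 14: [(12,14) (12,9) (282/17,9) (267/17,14)]
5. Canonical ring: [(12,9) (282/17,9) (267/17,14) (12,14)]

Clipped polygon: [(12,9) (282/17,9) (267/17,14) (12,14)]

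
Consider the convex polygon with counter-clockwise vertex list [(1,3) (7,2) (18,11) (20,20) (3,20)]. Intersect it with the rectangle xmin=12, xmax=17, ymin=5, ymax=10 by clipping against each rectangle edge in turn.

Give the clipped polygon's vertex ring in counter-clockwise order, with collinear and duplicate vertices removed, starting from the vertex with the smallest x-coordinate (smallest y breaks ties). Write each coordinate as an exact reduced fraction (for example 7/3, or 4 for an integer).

1. After x ≥ 12: [(12,67/11) (18,11) (20,20) (12,20)]
2. After x ≤ 17: [(12,67/11) (17,112/11) (17,20) (12,20)]
3. After y ≥ 5: [(12,67/11) (17,112/11) (17,20) (12,20)]
4. After y ≤ 10: [(12,10) (12,67/11) (151/9,10)]
5. Canonical ring: [(12,67/11) (151/9,10) (12,10)]

Clipped polygon: [(12,67/11) (151/9,10) (12,10)]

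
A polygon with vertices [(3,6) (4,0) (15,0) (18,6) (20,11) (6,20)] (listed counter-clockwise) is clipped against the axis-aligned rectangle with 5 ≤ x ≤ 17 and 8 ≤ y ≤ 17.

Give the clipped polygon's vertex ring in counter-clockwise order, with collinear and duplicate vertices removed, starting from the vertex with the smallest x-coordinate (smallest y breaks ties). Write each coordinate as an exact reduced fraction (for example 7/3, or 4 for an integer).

1. After x ≥ 5: [(5,46/3) (5,0) (15,0) (18,6) (20,11) (6,20)]
2. After x ≤ 17: [(5,46/3) (5,0) (15,0) (17,4) (17,181/14) (6,20)]
3. After y ≥ 8: [(5,46/3) (5,8) (17,8) (17,181/14) (6,20)]
4. After y ≤ 17: [(75/14,17) (5,46/3) (5,8) (17,8) (17,181/14) (32/3,17)]
5. Canonical ring: [(5,8) (17,8) (17,181/14) (32/3,17) (75/14,17) (5,46/3)]

Clipped polygon: [(5,8) (17,8) (17,181/14) (32/3,17) (75/14,17) (5,46/3)]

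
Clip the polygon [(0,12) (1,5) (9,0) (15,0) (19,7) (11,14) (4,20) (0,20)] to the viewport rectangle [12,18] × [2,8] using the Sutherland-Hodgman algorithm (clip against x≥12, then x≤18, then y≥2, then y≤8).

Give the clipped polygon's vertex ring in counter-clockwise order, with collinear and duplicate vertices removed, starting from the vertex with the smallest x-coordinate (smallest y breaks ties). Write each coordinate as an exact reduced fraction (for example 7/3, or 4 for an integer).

1. After x ≥ 12: [(12,0) (15,0) (19,7) (12,105/8)]
2. After x ≤ 18: [(12,0) (15,0) (18,21/4) (18,63/8) (12,105/8)]
3. After y ≥ 2: [(12,2) (113/7,2) (18,21/4) (18,63/8) (12,105/8)]
4. After y ≤ 8: [(12,8) (12,2) (113/7,2) (18,21/4) (18,63/8) (125/7,8)]
5. Canonical ring: [(12,2) (113/7,2) (18,21/4) (18,63/8) (125/7,8) (12,8)]

Clipped polygon: [(12,2) (113/7,2) (18,21/4) (18,63/8) (125/7,8) (12,8)]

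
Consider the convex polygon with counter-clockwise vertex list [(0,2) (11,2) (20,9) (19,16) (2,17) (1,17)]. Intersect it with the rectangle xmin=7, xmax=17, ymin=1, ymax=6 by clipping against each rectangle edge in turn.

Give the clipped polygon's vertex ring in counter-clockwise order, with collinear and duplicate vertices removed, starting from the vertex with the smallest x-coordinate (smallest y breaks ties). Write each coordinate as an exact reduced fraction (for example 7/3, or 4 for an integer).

1. After x ≥ 7: [(7,2) (11,2) (20,9) (19,16) (7,284/17)]
2. After x ≤ 17: [(7,2) (11,2) (17,20/3) (17,274/17) (7,284/17)]
3. After y ≥ 1: [(7,2) (11,2) (17,20/3) (17,274/17) (7,284/17)]
4. After y ≤ 6: [(7,6) (7,2) (11,2) (113/7,6)]
5. Canonical ring: [(7,2) (11,2) (113/7,6) (7,6)]

Clipped polygon: [(7,2) (11,2) (113/7,6) (7,6)]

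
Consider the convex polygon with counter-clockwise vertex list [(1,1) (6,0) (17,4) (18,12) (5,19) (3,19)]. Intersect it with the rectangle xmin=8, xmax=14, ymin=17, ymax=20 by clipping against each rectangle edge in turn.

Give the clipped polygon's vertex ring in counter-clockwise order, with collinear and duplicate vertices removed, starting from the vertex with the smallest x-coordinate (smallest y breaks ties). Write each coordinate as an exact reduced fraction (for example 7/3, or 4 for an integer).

Clipped polygon: [(8,17) (61/7,17) (8,226/13)]

1. After x ≥ 8: [(8,8/11) (17,4) (18,12) (8,226/13)]
2. After x ≤ 14: [(8,8/11) (14,32/11) (14,184/13) (8,226/13)]
3. After y ≥ 17: [(8,17) (61/7,17) (8,226/13)]
4. After y ≤ 20: [(8,17) (61/7,17) (8,226/13)]
5. Canonical ring: [(8,17) (61/7,17) (8,226/13)]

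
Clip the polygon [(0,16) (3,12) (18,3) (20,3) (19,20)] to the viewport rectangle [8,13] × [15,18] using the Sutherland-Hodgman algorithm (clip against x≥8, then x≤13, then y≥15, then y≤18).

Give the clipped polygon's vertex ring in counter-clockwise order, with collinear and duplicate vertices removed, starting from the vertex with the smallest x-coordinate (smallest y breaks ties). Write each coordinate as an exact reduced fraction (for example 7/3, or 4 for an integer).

1. After x ≥ 8: [(8,336/19) (8,9) (18,3) (20,3) (19,20)]
2. After x ≤ 13: [(13,356/19) (8,336/19) (8,9) (13,6)]
3. After y ≥ 15: [(13,15) (13,356/19) (8,336/19) (8,15)]
4. After y ≤ 18: [(13,15) (13,18) (19/2,18) (8,336/19) (8,15)]
5. Canonical ring: [(8,15) (13,15) (13,18) (19/2,18) (8,336/19)]

Clipped polygon: [(8,15) (13,15) (13,18) (19/2,18) (8,336/19)]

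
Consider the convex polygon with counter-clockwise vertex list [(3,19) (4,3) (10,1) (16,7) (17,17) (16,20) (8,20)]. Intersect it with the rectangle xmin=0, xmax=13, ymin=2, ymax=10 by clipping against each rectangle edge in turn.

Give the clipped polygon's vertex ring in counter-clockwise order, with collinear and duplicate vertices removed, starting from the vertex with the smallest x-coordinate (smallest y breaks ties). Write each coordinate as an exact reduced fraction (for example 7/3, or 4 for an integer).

1. After x ≥ 0: [(3,19) (4,3) (10,1) (16,7) (17,17) (16,20) (8,20)]
2. After x ≤ 13: [(3,19) (4,3) (10,1) (13,4) (13,20) (8,20)]
3. After y ≥ 2: [(3,19) (4,3) (7,2) (11,2) (13,4) (13,20) (8,20)]
4. After y ≤ 10: [(57/16,10) (4,3) (7,2) (11,2) (13,4) (13,10)]
5. Canonical ring: [(57/16,10) (4,3) (7,2) (11,2) (13,4) (13,10)]

Clipped polygon: [(57/16,10) (4,3) (7,2) (11,2) (13,4) (13,10)]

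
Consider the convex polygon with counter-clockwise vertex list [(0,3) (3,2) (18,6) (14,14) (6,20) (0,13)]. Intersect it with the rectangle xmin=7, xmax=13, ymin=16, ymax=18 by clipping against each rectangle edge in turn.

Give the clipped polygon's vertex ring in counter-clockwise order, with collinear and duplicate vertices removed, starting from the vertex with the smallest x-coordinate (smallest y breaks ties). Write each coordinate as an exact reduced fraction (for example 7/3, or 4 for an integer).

Clipped polygon: [(7,16) (34/3,16) (26/3,18) (7,18)]

1. After x ≥ 7: [(7,46/15) (18,6) (14,14) (7,77/4)]
2. After x ≤ 13: [(7,46/15) (13,14/3) (13,59/4) (7,77/4)]
3. After y ≥ 16: [(7,16) (34/3,16) (7,77/4)]
4. After y ≤ 18: [(7,18) (7,16) (34/3,16) (26/3,18)]
5. Canonical ring: [(7,16) (34/3,16) (26/3,18) (7,18)]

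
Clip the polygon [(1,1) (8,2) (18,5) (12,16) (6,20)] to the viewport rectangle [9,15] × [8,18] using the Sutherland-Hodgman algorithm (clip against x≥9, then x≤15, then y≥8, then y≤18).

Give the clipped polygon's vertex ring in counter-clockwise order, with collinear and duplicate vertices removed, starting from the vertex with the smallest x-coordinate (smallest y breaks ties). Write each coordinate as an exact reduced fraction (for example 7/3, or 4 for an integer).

1. After x ≥ 9: [(9,23/10) (18,5) (12,16) (9,18)]
2. After x ≤ 15: [(9,23/10) (15,41/10) (15,21/2) (12,16) (9,18)]
3. After y ≥ 8: [(9,8) (15,8) (15,21/2) (12,16) (9,18)]
4. After y ≤ 18: [(9,8) (15,8) (15,21/2) (12,16) (9,18)]
5. Canonical ring: [(9,8) (15,8) (15,21/2) (12,16) (9,18)]

Clipped polygon: [(9,8) (15,8) (15,21/2) (12,16) (9,18)]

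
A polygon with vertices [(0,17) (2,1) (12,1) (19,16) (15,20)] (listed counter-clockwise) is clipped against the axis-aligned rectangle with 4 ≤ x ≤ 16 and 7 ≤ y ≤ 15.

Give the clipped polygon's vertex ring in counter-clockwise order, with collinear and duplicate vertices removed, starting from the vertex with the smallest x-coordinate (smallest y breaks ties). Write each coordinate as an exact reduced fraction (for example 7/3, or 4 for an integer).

Clipped polygon: [(4,7) (74/5,7) (16,67/7) (16,15) (4,15)]

1. After x ≥ 4: [(4,89/5) (4,1) (12,1) (19,16) (15,20)]
2. After x ≤ 16: [(4,89/5) (4,1) (12,1) (16,67/7) (16,19) (15,20)]
3. After y ≥ 7: [(4,89/5) (4,7) (74/5,7) (16,67/7) (16,19) (15,20)]
4. After y ≤ 15: [(4,15) (4,7) (74/5,7) (16,67/7) (16,15)]
5. Canonical ring: [(4,7) (74/5,7) (16,67/7) (16,15) (4,15)]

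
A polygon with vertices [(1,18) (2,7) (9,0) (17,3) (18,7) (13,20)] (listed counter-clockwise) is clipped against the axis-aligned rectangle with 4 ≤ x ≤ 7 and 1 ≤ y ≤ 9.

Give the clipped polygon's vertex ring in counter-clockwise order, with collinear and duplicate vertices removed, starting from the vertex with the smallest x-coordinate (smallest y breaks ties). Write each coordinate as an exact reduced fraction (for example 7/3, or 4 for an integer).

Clipped polygon: [(4,5) (7,2) (7,9) (4,9)]

1. After x ≥ 4: [(4,37/2) (4,5) (9,0) (17,3) (18,7) (13,20)]
2. After x ≤ 7: [(7,19) (4,37/2) (4,5) (7,2)]
3. After y ≥ 1: [(7,19) (4,37/2) (4,5) (7,2)]
4. After y ≤ 9: [(7,9) (4,9) (4,5) (7,2)]
5. Canonical ring: [(4,5) (7,2) (7,9) (4,9)]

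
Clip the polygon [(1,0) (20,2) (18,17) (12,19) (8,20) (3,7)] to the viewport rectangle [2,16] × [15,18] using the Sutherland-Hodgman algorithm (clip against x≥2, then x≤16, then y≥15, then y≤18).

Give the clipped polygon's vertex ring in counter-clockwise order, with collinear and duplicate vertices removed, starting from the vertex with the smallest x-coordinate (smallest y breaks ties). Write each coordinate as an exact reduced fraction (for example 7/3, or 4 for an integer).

1. After x ≥ 2: [(2,7/2) (2,2/19) (20,2) (18,17) (12,19) (8,20) (3,7)]
2. After x ≤ 16: [(2,7/2) (2,2/19) (16,30/19) (16,53/3) (12,19) (8,20) (3,7)]
3. After y ≥ 15: [(16,15) (16,53/3) (12,19) (8,20) (79/13,15)]
4. After y ≤ 18: [(16,15) (16,53/3) (15,18) (94/13,18) (79/13,15)]
5. Canonical ring: [(79/13,15) (16,15) (16,53/3) (15,18) (94/13,18)]

Clipped polygon: [(79/13,15) (16,15) (16,53/3) (15,18) (94/13,18)]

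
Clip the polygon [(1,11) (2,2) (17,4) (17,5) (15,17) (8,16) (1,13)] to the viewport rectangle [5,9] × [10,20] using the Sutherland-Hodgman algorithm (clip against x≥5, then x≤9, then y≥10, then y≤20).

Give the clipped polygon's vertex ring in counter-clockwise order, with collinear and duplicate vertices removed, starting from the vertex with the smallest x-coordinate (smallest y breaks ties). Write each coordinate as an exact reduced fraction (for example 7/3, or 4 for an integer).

Clipped polygon: [(5,10) (9,10) (9,113/7) (8,16) (5,103/7)]

1. After x ≥ 5: [(5,12/5) (17,4) (17,5) (15,17) (8,16) (5,103/7)]
2. After x ≤ 9: [(5,12/5) (9,44/15) (9,113/7) (8,16) (5,103/7)]
3. After y ≥ 10: [(5,10) (9,10) (9,113/7) (8,16) (5,103/7)]
4. After y ≤ 20: [(5,10) (9,10) (9,113/7) (8,16) (5,103/7)]
5. Canonical ring: [(5,10) (9,10) (9,113/7) (8,16) (5,103/7)]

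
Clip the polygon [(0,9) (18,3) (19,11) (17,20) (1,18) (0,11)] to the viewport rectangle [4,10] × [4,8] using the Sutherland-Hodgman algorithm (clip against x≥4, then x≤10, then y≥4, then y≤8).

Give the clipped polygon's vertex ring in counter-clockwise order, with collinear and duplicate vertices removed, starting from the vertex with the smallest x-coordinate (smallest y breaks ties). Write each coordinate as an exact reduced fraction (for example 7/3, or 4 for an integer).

Clipped polygon: [(4,23/3) (10,17/3) (10,8) (4,8)]

1. After x ≥ 4: [(4,23/3) (18,3) (19,11) (17,20) (4,147/8)]
2. After x ≤ 10: [(4,23/3) (10,17/3) (10,153/8) (4,147/8)]
3. After y ≥ 4: [(4,23/3) (10,17/3) (10,153/8) (4,147/8)]
4. After y ≤ 8: [(4,8) (4,23/3) (10,17/3) (10,8)]
5. Canonical ring: [(4,23/3) (10,17/3) (10,8) (4,8)]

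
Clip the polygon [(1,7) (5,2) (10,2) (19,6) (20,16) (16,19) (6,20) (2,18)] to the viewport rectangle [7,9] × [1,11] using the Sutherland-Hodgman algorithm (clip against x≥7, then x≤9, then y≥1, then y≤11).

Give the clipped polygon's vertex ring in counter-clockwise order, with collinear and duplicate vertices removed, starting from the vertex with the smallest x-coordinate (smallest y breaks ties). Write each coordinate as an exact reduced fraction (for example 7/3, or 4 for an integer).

Clipped polygon: [(7,2) (9,2) (9,11) (7,11)]

1. After x ≥ 7: [(7,2) (10,2) (19,6) (20,16) (16,19) (7,199/10)]
2. After x ≤ 9: [(7,2) (9,2) (9,197/10) (7,199/10)]
3. After y ≥ 1: [(7,2) (9,2) (9,197/10) (7,199/10)]
4. After y ≤ 11: [(7,11) (7,2) (9,2) (9,11)]
5. Canonical ring: [(7,2) (9,2) (9,11) (7,11)]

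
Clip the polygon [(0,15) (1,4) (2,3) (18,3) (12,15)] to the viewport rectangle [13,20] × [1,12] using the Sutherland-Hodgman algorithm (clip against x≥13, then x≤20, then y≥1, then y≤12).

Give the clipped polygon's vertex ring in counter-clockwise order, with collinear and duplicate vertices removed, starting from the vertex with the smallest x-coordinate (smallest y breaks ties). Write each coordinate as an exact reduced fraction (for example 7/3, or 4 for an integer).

1. After x ≥ 13: [(13,3) (18,3) (13,13)]
2. After x ≤ 20: [(13,3) (18,3) (13,13)]
3. After y ≥ 1: [(13,3) (18,3) (13,13)]
4. After y ≤ 12: [(13,12) (13,3) (18,3) (27/2,12)]
5. Canonical ring: [(13,3) (18,3) (27/2,12) (13,12)]

Clipped polygon: [(13,3) (18,3) (27/2,12) (13,12)]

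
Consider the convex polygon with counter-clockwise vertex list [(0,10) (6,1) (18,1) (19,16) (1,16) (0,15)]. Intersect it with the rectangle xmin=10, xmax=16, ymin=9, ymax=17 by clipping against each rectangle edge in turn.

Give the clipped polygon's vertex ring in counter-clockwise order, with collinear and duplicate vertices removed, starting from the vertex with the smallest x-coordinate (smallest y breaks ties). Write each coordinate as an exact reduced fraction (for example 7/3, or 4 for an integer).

1. After x ≥ 10: [(10,1) (18,1) (19,16) (10,16)]
2. After x ≤ 16: [(10,1) (16,1) (16,16) (10,16)]
3. After y ≥ 9: [(10,9) (16,9) (16,16) (10,16)]
4. After y ≤ 17: [(10,9) (16,9) (16,16) (10,16)]
5. Canonical ring: [(10,9) (16,9) (16,16) (10,16)]

Clipped polygon: [(10,9) (16,9) (16,16) (10,16)]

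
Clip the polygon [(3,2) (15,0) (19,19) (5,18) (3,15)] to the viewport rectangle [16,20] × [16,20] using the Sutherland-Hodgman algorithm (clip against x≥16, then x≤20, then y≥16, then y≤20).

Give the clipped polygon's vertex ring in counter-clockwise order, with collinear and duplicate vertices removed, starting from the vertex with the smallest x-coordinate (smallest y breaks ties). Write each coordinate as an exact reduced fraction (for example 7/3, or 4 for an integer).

Clipped polygon: [(16,16) (349/19,16) (19,19) (16,263/14)]

1. After x ≥ 16: [(16,19/4) (19,19) (16,263/14)]
2. After x ≤ 20: [(16,19/4) (19,19) (16,263/14)]
3. After y ≥ 16: [(16,16) (349/19,16) (19,19) (16,263/14)]
4. After y ≤ 20: [(16,16) (349/19,16) (19,19) (16,263/14)]
5. Canonical ring: [(16,16) (349/19,16) (19,19) (16,263/14)]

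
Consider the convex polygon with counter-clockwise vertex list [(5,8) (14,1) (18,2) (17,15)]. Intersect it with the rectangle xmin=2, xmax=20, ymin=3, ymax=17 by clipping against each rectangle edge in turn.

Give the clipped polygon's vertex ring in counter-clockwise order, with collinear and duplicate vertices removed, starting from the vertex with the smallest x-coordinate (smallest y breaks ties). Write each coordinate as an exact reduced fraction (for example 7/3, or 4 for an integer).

1. After x ≥ 2: [(5,8) (14,1) (18,2) (17,15)]
2. After x ≤ 20: [(5,8) (14,1) (18,2) (17,15)]
3. After y ≥ 3: [(5,8) (80/7,3) (233/13,3) (17,15)]
4. After y ≤ 17: [(5,8) (80/7,3) (233/13,3) (17,15)]
5. Canonical ring: [(5,8) (80/7,3) (233/13,3) (17,15)]

Clipped polygon: [(5,8) (80/7,3) (233/13,3) (17,15)]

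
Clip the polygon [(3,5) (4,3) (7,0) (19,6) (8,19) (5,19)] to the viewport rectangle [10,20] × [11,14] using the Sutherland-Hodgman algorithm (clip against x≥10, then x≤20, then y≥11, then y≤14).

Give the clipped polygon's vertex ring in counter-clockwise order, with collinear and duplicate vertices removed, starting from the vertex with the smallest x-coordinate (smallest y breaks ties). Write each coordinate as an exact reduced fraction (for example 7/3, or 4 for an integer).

Clipped polygon: [(10,11) (192/13,11) (159/13,14) (10,14)]

1. After x ≥ 10: [(10,3/2) (19,6) (10,183/11)]
2. After x ≤ 20: [(10,3/2) (19,6) (10,183/11)]
3. After y ≥ 11: [(10,11) (192/13,11) (10,183/11)]
4. After y ≤ 14: [(10,14) (10,11) (192/13,11) (159/13,14)]
5. Canonical ring: [(10,11) (192/13,11) (159/13,14) (10,14)]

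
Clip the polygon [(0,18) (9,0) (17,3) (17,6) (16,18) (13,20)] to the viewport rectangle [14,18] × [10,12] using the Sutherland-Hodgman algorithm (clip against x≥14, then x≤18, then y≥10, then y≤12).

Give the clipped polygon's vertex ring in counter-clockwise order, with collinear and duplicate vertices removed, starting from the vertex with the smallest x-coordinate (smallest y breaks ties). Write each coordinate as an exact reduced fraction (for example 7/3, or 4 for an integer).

1. After x ≥ 14: [(14,15/8) (17,3) (17,6) (16,18) (14,58/3)]
2. After x ≤ 18: [(14,15/8) (17,3) (17,6) (16,18) (14,58/3)]
3. After y ≥ 10: [(14,10) (50/3,10) (16,18) (14,58/3)]
4. After y ≤ 12: [(14,12) (14,10) (50/3,10) (33/2,12)]
5. Canonical ring: [(14,10) (50/3,10) (33/2,12) (14,12)]

Clipped polygon: [(14,10) (50/3,10) (33/2,12) (14,12)]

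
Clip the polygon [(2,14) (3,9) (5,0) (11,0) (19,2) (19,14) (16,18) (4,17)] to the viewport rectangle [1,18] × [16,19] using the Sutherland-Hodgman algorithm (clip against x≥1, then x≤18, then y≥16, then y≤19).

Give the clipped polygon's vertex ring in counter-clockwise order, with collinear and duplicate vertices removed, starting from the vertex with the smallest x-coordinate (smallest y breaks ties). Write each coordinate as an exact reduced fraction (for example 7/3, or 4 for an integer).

Clipped polygon: [(10/3,16) (35/2,16) (16,18) (4,17)]

1. After x ≥ 1: [(2,14) (3,9) (5,0) (11,0) (19,2) (19,14) (16,18) (4,17)]
2. After x ≤ 18: [(2,14) (3,9) (5,0) (11,0) (18,7/4) (18,46/3) (16,18) (4,17)]
3. After y ≥ 16: [(10/3,16) (35/2,16) (16,18) (4,17)]
4. After y ≤ 19: [(10/3,16) (35/2,16) (16,18) (4,17)]
5. Canonical ring: [(10/3,16) (35/2,16) (16,18) (4,17)]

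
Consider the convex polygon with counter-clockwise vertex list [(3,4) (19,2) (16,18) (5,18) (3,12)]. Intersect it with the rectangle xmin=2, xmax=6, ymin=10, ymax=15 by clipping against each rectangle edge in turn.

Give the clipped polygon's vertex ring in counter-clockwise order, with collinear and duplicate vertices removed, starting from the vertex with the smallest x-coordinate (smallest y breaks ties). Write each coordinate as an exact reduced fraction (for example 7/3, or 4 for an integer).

1. After x ≥ 2: [(3,4) (19,2) (16,18) (5,18) (3,12)]
2. After x ≤ 6: [(3,4) (6,29/8) (6,18) (5,18) (3,12)]
3. After y ≥ 10: [(3,10) (6,10) (6,18) (5,18) (3,12)]
4. After y ≤ 15: [(3,10) (6,10) (6,15) (4,15) (3,12)]
5. Canonical ring: [(3,10) (6,10) (6,15) (4,15) (3,12)]

Clipped polygon: [(3,10) (6,10) (6,15) (4,15) (3,12)]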